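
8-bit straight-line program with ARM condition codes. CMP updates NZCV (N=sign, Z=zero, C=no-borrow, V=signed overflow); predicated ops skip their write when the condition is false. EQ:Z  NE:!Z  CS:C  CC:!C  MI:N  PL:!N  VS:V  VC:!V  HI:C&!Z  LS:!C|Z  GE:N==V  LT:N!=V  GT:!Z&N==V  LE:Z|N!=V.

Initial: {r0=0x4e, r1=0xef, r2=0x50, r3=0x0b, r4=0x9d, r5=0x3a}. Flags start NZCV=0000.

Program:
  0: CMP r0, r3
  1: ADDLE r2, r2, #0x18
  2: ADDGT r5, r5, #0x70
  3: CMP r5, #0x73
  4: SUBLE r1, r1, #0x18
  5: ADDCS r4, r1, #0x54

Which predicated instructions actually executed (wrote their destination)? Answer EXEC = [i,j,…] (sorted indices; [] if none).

0: ✓ CMP  NZCV=0010
1: · ADDLE
2: ✓ ADDGT  r5←0xaa
3: ✓ CMP  NZCV=0011
4: ✓ SUBLE  r1←0xd7
5: ✓ ADDCS  r4←0x2b

EXEC = [2,4,5]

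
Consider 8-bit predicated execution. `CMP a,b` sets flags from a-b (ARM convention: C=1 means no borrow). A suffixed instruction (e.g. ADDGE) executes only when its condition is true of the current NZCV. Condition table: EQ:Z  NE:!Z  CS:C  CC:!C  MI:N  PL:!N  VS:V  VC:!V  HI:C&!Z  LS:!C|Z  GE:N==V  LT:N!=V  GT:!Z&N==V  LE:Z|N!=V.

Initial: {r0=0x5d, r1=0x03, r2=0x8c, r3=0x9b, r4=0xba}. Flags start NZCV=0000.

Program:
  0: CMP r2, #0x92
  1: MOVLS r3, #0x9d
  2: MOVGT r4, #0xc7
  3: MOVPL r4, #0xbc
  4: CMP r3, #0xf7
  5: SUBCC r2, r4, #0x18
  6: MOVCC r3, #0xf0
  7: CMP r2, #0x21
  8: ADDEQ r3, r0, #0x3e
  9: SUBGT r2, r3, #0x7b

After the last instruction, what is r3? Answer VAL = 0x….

0: ✓ CMP  NZCV=1000
1: ✓ MOVLS  r3←0x9d
2: · MOVGT
3: · MOVPL
4: ✓ CMP  NZCV=1000
5: ✓ SUBCC  r2←0xa2
6: ✓ MOVCC  r3←0xf0
7: ✓ CMP  NZCV=1010
8: · ADDEQ
9: · SUBGT

VAL = 0xf0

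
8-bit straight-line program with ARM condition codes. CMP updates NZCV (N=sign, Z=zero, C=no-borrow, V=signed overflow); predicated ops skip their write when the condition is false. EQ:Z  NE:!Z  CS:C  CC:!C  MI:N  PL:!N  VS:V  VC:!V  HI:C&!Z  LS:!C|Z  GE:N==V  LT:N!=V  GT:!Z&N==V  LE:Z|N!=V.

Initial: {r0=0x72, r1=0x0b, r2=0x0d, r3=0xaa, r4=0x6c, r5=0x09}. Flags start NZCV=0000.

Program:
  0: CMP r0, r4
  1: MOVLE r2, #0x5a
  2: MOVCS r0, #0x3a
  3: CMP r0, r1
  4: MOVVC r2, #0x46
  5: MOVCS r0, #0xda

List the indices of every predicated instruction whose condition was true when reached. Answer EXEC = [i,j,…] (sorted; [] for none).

EXEC = [2,4,5]

[0] flags=0010 → (cmp)
[1] flags=0010 LE?F → skip
[2] flags=0010 CS?T → r0=0x3a
[3] flags=0010 → (cmp)
[4] flags=0010 VC?T → r2=0x46
[5] flags=0010 CS?T → r0=0xda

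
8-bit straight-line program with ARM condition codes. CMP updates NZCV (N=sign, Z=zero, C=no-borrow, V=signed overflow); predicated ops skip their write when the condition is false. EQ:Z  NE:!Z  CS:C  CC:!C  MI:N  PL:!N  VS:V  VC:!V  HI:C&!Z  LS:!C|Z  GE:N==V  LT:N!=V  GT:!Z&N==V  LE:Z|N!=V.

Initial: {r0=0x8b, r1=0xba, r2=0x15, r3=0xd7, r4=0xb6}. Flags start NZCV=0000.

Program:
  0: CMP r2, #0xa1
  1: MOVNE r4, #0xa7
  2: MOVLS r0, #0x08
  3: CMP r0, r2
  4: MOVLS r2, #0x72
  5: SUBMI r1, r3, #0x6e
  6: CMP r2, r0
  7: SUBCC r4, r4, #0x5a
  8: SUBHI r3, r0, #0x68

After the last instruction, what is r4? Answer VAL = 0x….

0: ✓ CMP  NZCV=0000
1: ✓ MOVNE  r4←0xa7
2: ✓ MOVLS  r0←0x08
3: ✓ CMP  NZCV=1000
4: ✓ MOVLS  r2←0x72
5: ✓ SUBMI  r1←0x69
6: ✓ CMP  NZCV=0010
7: · SUBCC
8: ✓ SUBHI  r3←0xa0

VAL = 0xa7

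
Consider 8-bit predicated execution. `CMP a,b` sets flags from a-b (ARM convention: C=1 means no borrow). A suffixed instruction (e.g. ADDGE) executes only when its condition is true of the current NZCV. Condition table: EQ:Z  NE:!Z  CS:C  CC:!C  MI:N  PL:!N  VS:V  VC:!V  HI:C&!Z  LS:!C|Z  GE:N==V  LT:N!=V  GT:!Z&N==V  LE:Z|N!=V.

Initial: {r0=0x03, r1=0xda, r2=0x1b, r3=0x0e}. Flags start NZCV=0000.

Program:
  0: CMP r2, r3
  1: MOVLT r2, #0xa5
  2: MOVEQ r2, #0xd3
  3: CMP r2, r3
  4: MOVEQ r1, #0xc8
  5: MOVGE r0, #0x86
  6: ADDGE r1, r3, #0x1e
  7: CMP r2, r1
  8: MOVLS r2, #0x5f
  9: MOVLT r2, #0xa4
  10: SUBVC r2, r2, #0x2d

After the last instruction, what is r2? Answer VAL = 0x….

0: ✓ CMP  NZCV=0010
1: · MOVLT
2: · MOVEQ
3: ✓ CMP  NZCV=0010
4: · MOVEQ
5: ✓ MOVGE  r0←0x86
6: ✓ ADDGE  r1←0x2c
7: ✓ CMP  NZCV=1000
8: ✓ MOVLS  r2←0x5f
9: ✓ MOVLT  r2←0xa4
10: ✓ SUBVC  r2←0x77

VAL = 0x77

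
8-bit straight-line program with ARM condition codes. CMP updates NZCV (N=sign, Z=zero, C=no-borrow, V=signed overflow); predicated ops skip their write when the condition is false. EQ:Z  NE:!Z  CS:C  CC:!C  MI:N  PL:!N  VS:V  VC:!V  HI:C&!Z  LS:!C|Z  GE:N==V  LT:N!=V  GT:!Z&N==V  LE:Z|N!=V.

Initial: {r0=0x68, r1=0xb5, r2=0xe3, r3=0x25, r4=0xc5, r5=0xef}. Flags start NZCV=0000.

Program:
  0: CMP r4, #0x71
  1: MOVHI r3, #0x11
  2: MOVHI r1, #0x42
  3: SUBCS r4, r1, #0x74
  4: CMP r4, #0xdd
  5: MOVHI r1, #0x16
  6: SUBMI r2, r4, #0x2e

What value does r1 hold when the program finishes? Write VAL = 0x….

VAL = 0x42

0: ✓ CMP  NZCV=0011
1: ✓ MOVHI  r3←0x11
2: ✓ MOVHI  r1←0x42
3: ✓ SUBCS  r4←0xce
4: ✓ CMP  NZCV=1000
5: · MOVHI
6: ✓ SUBMI  r2←0xa0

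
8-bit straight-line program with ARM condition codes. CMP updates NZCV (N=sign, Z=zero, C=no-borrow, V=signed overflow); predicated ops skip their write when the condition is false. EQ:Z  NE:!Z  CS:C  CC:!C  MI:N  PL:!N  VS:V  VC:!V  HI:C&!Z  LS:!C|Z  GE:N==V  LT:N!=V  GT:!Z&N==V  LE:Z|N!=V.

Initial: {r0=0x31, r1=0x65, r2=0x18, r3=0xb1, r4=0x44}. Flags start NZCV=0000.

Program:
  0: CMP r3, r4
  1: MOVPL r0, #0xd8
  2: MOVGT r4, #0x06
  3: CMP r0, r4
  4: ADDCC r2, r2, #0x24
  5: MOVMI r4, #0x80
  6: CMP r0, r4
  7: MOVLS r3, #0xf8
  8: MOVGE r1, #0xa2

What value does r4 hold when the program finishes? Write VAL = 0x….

VAL = 0x80

0: ✓ CMP  NZCV=0011
1: ✓ MOVPL  r0←0xd8
2: · MOVGT
3: ✓ CMP  NZCV=1010
4: · ADDCC
5: ✓ MOVMI  r4←0x80
6: ✓ CMP  NZCV=0010
7: · MOVLS
8: ✓ MOVGE  r1←0xa2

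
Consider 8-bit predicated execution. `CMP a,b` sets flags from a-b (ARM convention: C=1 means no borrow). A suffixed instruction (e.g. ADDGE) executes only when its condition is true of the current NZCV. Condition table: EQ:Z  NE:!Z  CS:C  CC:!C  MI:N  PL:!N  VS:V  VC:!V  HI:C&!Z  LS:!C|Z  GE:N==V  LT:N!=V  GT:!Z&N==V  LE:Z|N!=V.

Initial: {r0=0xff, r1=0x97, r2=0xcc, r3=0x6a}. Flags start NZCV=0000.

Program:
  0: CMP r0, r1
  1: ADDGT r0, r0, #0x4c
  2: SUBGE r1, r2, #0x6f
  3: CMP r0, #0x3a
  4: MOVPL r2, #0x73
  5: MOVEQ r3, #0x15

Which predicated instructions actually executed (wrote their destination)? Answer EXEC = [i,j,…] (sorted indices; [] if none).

EXEC = [1,2,4]

0: ✓ CMP  NZCV=0010
1: ✓ ADDGT  r0←0x4b
2: ✓ SUBGE  r1←0x5d
3: ✓ CMP  NZCV=0010
4: ✓ MOVPL  r2←0x73
5: · MOVEQ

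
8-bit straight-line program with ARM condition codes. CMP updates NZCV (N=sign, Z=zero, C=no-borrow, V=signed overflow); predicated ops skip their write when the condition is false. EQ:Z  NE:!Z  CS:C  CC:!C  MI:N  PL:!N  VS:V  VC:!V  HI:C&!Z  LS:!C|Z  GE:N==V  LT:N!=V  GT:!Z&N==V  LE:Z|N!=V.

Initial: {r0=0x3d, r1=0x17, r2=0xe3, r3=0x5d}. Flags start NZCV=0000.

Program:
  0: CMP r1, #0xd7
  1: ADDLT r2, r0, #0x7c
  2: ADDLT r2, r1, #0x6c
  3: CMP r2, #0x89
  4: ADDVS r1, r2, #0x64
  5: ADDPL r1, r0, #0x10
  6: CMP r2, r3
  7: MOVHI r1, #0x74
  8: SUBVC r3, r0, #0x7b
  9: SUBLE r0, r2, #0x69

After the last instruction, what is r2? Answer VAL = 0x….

VAL = 0xe3

0: ✓ CMP  NZCV=0000
1: · ADDLT
2: · ADDLT
3: ✓ CMP  NZCV=0010
4: · ADDVS
5: ✓ ADDPL  r1←0x4d
6: ✓ CMP  NZCV=1010
7: ✓ MOVHI  r1←0x74
8: ✓ SUBVC  r3←0xc2
9: ✓ SUBLE  r0←0x7a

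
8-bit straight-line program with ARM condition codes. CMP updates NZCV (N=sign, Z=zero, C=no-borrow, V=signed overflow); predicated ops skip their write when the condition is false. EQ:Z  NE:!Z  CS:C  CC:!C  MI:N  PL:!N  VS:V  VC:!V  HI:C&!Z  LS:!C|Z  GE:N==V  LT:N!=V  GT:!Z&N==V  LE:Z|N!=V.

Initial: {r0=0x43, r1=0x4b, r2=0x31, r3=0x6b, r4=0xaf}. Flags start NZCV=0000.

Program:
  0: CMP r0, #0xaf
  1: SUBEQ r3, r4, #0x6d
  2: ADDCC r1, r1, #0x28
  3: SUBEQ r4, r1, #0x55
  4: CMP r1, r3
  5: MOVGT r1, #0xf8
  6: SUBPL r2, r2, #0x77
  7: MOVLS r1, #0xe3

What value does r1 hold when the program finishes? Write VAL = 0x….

0: ✓ CMP  NZCV=1001
1: · SUBEQ
2: ✓ ADDCC  r1←0x73
3: · SUBEQ
4: ✓ CMP  NZCV=0010
5: ✓ MOVGT  r1←0xf8
6: ✓ SUBPL  r2←0xba
7: · MOVLS

VAL = 0xf8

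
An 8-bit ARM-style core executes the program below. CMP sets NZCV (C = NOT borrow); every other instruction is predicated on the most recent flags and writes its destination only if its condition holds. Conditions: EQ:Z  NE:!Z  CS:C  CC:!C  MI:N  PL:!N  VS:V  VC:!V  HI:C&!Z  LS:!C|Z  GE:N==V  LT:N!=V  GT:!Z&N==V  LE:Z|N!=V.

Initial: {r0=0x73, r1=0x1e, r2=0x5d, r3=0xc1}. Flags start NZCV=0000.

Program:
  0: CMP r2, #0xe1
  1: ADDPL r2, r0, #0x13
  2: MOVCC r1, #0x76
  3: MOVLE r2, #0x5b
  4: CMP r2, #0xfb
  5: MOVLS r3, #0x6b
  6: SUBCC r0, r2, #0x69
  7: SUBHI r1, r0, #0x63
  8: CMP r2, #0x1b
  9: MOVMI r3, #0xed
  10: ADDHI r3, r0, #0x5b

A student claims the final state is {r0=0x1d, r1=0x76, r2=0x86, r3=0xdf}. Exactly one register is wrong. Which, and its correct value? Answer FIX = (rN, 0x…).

0: ✓ CMP  NZCV=0000
1: ✓ ADDPL  r2←0x86
2: ✓ MOVCC  r1←0x76
3: · MOVLE
4: ✓ CMP  NZCV=1000
5: ✓ MOVLS  r3←0x6b
6: ✓ SUBCC  r0←0x1d
7: · SUBHI
8: ✓ CMP  NZCV=0011
9: · MOVMI
10: ✓ ADDHI  r3←0x78

FIX = (r3, 0x78)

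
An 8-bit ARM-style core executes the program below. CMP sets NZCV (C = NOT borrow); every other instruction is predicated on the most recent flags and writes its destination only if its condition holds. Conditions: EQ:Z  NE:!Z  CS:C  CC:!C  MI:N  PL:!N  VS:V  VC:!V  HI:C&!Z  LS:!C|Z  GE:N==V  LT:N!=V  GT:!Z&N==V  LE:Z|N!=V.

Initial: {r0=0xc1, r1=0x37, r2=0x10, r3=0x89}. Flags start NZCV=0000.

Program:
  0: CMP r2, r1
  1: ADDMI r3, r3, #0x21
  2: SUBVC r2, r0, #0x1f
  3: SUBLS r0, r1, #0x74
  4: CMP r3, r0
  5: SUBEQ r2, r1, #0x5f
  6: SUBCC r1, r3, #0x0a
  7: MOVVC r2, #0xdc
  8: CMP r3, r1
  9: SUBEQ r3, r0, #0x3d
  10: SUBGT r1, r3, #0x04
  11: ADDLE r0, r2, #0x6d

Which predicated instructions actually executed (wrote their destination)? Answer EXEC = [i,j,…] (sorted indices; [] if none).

EXEC = [1,2,3,6,7,10]

0: ✓ CMP  NZCV=1000
1: ✓ ADDMI  r3←0xaa
2: ✓ SUBVC  r2←0xa2
3: ✓ SUBLS  r0←0xc3
4: ✓ CMP  NZCV=1000
5: · SUBEQ
6: ✓ SUBCC  r1←0xa0
7: ✓ MOVVC  r2←0xdc
8: ✓ CMP  NZCV=0010
9: · SUBEQ
10: ✓ SUBGT  r1←0xa6
11: · ADDLE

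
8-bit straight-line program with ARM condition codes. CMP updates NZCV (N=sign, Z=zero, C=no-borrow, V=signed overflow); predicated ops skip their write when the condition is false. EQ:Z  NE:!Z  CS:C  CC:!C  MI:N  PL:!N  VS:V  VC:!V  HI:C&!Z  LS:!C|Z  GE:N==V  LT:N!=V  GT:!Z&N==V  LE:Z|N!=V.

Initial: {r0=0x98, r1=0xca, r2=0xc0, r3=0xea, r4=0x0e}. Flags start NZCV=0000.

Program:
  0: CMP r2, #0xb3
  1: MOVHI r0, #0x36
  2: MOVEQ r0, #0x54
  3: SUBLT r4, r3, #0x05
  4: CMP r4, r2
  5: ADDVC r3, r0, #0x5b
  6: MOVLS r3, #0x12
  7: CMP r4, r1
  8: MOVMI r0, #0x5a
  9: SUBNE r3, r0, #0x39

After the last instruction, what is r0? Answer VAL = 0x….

VAL = 0x36

0: ✓ CMP  NZCV=0010
1: ✓ MOVHI  r0←0x36
2: · MOVEQ
3: · SUBLT
4: ✓ CMP  NZCV=0000
5: ✓ ADDVC  r3←0x91
6: ✓ MOVLS  r3←0x12
7: ✓ CMP  NZCV=0000
8: · MOVMI
9: ✓ SUBNE  r3←0xfd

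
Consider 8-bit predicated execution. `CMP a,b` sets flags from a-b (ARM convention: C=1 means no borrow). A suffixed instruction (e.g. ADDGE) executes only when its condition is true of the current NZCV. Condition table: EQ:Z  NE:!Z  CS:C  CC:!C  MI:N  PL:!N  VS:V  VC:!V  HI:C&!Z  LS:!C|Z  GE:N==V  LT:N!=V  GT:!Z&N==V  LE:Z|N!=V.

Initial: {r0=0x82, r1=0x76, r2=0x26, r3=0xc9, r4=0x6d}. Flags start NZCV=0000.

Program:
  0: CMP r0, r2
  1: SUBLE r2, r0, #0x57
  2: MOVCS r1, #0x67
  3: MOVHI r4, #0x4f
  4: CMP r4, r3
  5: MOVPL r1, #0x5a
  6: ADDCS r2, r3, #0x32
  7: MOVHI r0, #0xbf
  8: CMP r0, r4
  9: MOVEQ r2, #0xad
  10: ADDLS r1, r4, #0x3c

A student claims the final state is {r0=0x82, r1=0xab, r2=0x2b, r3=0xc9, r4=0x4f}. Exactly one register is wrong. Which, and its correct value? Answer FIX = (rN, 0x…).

0: ✓ CMP  NZCV=0011
1: ✓ SUBLE  r2←0x2b
2: ✓ MOVCS  r1←0x67
3: ✓ MOVHI  r4←0x4f
4: ✓ CMP  NZCV=1001
5: · MOVPL
6: · ADDCS
7: · MOVHI
8: ✓ CMP  NZCV=0011
9: · MOVEQ
10: · ADDLS

FIX = (r1, 0x67)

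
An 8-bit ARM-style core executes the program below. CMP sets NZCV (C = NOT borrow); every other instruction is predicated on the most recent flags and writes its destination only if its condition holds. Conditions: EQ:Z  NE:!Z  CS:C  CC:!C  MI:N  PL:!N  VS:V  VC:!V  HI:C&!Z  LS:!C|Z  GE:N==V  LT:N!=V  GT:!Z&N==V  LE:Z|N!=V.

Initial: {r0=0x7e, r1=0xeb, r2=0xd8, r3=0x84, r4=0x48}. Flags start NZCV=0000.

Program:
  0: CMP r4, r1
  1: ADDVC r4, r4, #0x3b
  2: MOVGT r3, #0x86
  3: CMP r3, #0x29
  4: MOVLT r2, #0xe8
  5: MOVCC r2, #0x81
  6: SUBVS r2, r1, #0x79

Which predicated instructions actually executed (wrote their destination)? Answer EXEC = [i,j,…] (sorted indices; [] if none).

EXEC = [1,2,4,6]

0: ✓ CMP  NZCV=0000
1: ✓ ADDVC  r4←0x83
2: ✓ MOVGT  r3←0x86
3: ✓ CMP  NZCV=0011
4: ✓ MOVLT  r2←0xe8
5: · MOVCC
6: ✓ SUBVS  r2←0x72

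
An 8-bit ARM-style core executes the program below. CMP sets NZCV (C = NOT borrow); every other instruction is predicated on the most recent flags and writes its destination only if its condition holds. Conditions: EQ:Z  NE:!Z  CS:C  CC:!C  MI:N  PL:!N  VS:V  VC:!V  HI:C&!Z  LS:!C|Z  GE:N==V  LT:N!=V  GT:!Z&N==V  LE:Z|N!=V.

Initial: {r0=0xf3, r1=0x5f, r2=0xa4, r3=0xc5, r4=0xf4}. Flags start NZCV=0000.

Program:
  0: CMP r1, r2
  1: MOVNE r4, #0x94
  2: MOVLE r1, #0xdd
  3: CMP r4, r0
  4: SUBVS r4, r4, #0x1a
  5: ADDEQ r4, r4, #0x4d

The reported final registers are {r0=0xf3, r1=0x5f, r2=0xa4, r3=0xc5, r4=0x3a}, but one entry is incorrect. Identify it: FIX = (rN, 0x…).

[0] flags=1001 → (cmp)
[1] flags=1001 NE?T → r4=0x94
[2] flags=1001 LE?F → skip
[3] flags=1000 → (cmp)
[4] flags=1000 VS?F → skip
[5] flags=1000 EQ?F → skip

FIX = (r4, 0x94)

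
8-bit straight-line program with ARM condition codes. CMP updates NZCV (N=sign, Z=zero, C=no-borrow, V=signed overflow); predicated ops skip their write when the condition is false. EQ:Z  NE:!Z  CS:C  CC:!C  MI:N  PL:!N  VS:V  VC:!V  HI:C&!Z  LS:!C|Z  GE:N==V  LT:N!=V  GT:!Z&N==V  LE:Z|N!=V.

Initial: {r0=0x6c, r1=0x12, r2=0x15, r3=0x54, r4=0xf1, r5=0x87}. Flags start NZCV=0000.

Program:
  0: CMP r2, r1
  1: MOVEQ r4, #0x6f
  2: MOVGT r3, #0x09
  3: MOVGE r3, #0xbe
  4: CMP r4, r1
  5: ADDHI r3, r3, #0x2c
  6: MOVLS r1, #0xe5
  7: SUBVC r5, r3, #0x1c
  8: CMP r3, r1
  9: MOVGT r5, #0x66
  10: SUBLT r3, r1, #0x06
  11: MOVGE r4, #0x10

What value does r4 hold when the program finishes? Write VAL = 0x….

0: ✓ CMP  NZCV=0010
1: · MOVEQ
2: ✓ MOVGT  r3←0x09
3: ✓ MOVGE  r3←0xbe
4: ✓ CMP  NZCV=1010
5: ✓ ADDHI  r3←0xea
6: · MOVLS
7: ✓ SUBVC  r5←0xce
8: ✓ CMP  NZCV=1010
9: · MOVGT
10: ✓ SUBLT  r3←0x0c
11: · MOVGE

VAL = 0xf1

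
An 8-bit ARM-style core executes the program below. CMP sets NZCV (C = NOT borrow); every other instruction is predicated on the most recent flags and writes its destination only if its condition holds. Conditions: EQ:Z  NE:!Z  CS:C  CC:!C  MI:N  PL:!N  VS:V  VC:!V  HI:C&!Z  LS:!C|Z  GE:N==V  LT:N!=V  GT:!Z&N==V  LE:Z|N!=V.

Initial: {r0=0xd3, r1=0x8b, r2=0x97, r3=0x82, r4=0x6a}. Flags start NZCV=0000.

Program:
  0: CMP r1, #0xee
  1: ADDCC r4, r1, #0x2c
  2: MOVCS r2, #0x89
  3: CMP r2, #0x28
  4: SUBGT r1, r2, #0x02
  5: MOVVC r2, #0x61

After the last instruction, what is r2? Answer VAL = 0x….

VAL = 0x97

0: ✓ CMP  NZCV=1000
1: ✓ ADDCC  r4←0xb7
2: · MOVCS
3: ✓ CMP  NZCV=0011
4: · SUBGT
5: · MOVVC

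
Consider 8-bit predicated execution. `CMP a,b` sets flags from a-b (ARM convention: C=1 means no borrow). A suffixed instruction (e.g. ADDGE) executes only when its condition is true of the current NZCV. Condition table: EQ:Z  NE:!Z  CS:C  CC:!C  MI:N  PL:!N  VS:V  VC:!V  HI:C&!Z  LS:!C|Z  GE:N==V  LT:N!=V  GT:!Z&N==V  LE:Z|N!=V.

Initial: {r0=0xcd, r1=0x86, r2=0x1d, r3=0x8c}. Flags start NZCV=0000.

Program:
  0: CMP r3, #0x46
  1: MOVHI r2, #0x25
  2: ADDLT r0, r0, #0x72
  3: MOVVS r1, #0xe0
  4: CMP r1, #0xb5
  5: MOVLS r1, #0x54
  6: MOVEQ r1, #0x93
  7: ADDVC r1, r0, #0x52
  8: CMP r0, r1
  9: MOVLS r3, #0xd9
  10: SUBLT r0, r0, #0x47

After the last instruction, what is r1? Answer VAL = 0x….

0: ✓ CMP  NZCV=0011
1: ✓ MOVHI  r2←0x25
2: ✓ ADDLT  r0←0x3f
3: ✓ MOVVS  r1←0xe0
4: ✓ CMP  NZCV=0010
5: · MOVLS
6: · MOVEQ
7: ✓ ADDVC  r1←0x91
8: ✓ CMP  NZCV=1001
9: ✓ MOVLS  r3←0xd9
10: · SUBLT

VAL = 0x91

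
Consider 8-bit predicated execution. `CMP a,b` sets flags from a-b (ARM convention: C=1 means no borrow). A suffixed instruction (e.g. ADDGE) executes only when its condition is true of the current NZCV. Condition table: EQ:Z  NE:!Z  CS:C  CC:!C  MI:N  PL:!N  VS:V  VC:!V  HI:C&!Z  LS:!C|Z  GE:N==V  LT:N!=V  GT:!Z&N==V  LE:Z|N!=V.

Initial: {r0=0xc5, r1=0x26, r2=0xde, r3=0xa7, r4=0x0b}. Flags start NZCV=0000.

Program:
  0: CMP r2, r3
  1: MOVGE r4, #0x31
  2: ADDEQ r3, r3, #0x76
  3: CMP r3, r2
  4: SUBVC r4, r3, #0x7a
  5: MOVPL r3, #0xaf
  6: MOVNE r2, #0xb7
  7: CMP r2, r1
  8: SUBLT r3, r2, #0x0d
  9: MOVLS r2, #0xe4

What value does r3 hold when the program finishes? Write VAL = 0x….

VAL = 0xaa

[0] flags=0010 → (cmp)
[1] flags=0010 GE?T → r4=0x31
[2] flags=0010 EQ?F → skip
[3] flags=1000 → (cmp)
[4] flags=1000 VC?T → r4=0x2d
[5] flags=1000 PL?F → skip
[6] flags=1000 NE?T → r2=0xb7
[7] flags=1010 → (cmp)
[8] flags=1010 LT?T → r3=0xaa
[9] flags=1010 LS?F → skip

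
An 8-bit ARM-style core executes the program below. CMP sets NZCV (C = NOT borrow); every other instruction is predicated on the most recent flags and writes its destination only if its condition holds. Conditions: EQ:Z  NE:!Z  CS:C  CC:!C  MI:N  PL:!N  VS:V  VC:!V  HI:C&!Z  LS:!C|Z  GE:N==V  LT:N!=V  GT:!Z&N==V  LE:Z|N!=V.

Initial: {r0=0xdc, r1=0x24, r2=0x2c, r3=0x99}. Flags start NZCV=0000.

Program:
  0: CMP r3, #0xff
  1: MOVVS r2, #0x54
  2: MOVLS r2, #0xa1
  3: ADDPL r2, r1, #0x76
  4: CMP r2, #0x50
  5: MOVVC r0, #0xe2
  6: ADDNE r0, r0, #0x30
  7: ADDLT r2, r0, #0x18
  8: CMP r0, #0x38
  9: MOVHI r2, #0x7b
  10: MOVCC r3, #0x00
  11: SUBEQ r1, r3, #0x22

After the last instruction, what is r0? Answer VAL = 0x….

VAL = 0x0c

[0] flags=1000 → (cmp)
[1] flags=1000 VS?F → skip
[2] flags=1000 LS?T → r2=0xa1
[3] flags=1000 PL?F → skip
[4] flags=0011 → (cmp)
[5] flags=0011 VC?F → skip
[6] flags=0011 NE?T → r0=0x0c
[7] flags=0011 LT?T → r2=0x24
[8] flags=1000 → (cmp)
[9] flags=1000 HI?F → skip
[10] flags=1000 CC?T → r3=0x00
[11] flags=1000 EQ?F → skip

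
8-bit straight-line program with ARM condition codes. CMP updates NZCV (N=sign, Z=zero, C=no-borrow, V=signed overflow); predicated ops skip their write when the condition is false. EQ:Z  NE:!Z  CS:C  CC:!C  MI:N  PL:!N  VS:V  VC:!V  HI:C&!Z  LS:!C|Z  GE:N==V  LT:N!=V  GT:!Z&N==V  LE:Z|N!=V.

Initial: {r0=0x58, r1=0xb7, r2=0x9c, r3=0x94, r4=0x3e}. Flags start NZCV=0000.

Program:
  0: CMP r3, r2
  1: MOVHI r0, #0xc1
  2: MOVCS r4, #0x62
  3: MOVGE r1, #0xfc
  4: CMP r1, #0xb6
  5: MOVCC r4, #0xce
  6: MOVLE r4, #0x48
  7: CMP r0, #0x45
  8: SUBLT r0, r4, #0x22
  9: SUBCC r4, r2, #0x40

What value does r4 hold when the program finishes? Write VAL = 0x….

VAL = 0x3e

0: ✓ CMP  NZCV=1000
1: · MOVHI
2: · MOVCS
3: · MOVGE
4: ✓ CMP  NZCV=0010
5: · MOVCC
6: · MOVLE
7: ✓ CMP  NZCV=0010
8: · SUBLT
9: · SUBCC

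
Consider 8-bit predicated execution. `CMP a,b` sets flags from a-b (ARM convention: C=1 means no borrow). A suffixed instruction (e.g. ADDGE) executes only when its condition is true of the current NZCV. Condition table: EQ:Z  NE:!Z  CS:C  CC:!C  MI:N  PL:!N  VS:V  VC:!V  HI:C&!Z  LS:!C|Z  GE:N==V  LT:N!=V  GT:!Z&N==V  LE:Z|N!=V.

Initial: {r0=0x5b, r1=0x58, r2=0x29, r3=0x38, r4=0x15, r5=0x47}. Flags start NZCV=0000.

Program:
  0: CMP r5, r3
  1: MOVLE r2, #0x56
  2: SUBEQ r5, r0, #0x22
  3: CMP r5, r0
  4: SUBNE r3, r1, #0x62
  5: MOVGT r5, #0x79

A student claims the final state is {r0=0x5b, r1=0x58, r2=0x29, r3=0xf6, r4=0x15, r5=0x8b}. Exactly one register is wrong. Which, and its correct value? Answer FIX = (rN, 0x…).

FIX = (r5, 0x47)

[0] flags=0010 → (cmp)
[1] flags=0010 LE?F → skip
[2] flags=0010 EQ?F → skip
[3] flags=1000 → (cmp)
[4] flags=1000 NE?T → r3=0xf6
[5] flags=1000 GT?F → skip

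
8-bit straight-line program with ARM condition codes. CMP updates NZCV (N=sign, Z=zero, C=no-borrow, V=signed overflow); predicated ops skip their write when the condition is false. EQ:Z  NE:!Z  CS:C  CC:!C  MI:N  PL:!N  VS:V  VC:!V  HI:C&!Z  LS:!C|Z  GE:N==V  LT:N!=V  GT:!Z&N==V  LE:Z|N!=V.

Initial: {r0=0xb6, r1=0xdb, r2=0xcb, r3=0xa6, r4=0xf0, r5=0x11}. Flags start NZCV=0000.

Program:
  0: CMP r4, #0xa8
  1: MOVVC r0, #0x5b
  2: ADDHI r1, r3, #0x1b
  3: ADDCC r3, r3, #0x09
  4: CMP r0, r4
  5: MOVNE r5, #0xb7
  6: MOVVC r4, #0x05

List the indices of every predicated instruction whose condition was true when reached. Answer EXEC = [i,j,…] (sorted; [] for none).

0: ✓ CMP  NZCV=0010
1: ✓ MOVVC  r0←0x5b
2: ✓ ADDHI  r1←0xc1
3: · ADDCC
4: ✓ CMP  NZCV=0000
5: ✓ MOVNE  r5←0xb7
6: ✓ MOVVC  r4←0x05

EXEC = [1,2,5,6]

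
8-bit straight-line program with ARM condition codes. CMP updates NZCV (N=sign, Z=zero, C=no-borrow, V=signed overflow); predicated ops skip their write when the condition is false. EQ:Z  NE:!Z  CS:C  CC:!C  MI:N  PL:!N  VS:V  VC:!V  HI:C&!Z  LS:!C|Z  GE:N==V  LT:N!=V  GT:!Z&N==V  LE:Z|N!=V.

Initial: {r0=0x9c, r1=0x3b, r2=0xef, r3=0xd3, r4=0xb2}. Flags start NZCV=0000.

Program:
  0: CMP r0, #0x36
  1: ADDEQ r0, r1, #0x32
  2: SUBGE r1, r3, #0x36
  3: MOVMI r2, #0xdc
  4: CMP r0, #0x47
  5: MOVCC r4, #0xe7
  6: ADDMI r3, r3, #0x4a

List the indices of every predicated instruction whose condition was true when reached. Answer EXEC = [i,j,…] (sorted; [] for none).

EXEC = []

0: ✓ CMP  NZCV=0011
1: · ADDEQ
2: · SUBGE
3: · MOVMI
4: ✓ CMP  NZCV=0011
5: · MOVCC
6: · ADDMI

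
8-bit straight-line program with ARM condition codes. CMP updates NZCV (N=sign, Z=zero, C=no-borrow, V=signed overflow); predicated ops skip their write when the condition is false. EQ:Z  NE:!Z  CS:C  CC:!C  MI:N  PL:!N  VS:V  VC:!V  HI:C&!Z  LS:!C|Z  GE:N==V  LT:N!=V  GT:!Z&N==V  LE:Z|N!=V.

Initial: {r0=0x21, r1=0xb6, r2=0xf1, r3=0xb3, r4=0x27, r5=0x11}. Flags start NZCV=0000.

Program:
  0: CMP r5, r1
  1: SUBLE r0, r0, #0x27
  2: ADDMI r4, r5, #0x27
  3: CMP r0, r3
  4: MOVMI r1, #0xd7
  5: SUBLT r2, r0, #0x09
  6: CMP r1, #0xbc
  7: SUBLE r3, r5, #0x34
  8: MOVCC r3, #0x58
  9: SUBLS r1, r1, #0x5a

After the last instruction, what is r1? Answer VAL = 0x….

[0] flags=0000 → (cmp)
[1] flags=0000 LE?F → skip
[2] flags=0000 MI?F → skip
[3] flags=0000 → (cmp)
[4] flags=0000 MI?F → skip
[5] flags=0000 LT?F → skip
[6] flags=1000 → (cmp)
[7] flags=1000 LE?T → r3=0xdd
[8] flags=1000 CC?T → r3=0x58
[9] flags=1000 LS?T → r1=0x5c

VAL = 0x5c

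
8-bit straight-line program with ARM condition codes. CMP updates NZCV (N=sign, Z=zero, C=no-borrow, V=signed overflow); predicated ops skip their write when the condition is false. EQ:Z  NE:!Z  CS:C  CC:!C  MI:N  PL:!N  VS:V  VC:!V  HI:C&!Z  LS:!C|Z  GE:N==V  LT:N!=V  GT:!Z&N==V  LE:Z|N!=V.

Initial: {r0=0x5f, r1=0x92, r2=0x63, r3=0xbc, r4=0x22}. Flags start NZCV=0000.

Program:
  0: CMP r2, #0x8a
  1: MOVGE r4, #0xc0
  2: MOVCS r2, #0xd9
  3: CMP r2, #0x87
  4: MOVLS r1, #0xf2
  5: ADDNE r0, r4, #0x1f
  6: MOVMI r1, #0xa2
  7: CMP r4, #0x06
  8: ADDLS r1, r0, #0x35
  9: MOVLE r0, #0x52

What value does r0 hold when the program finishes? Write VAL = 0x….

VAL = 0x52

0: ✓ CMP  NZCV=1001
1: ✓ MOVGE  r4←0xc0
2: · MOVCS
3: ✓ CMP  NZCV=1001
4: ✓ MOVLS  r1←0xf2
5: ✓ ADDNE  r0←0xdf
6: ✓ MOVMI  r1←0xa2
7: ✓ CMP  NZCV=1010
8: · ADDLS
9: ✓ MOVLE  r0←0x52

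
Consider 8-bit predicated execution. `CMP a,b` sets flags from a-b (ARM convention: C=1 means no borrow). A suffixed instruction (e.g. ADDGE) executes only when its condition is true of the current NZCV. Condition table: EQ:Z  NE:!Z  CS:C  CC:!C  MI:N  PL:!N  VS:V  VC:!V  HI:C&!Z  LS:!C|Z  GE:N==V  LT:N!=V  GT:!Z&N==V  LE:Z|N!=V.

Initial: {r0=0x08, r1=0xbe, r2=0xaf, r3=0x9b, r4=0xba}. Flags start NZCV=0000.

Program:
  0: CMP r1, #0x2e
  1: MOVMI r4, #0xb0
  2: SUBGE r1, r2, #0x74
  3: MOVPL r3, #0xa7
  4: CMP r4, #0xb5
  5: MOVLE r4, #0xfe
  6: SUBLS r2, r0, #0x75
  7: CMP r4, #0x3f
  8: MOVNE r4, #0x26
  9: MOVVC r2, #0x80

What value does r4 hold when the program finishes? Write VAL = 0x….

0: ✓ CMP  NZCV=1010
1: ✓ MOVMI  r4←0xb0
2: · SUBGE
3: · MOVPL
4: ✓ CMP  NZCV=1000
5: ✓ MOVLE  r4←0xfe
6: ✓ SUBLS  r2←0x93
7: ✓ CMP  NZCV=1010
8: ✓ MOVNE  r4←0x26
9: ✓ MOVVC  r2←0x80

VAL = 0x26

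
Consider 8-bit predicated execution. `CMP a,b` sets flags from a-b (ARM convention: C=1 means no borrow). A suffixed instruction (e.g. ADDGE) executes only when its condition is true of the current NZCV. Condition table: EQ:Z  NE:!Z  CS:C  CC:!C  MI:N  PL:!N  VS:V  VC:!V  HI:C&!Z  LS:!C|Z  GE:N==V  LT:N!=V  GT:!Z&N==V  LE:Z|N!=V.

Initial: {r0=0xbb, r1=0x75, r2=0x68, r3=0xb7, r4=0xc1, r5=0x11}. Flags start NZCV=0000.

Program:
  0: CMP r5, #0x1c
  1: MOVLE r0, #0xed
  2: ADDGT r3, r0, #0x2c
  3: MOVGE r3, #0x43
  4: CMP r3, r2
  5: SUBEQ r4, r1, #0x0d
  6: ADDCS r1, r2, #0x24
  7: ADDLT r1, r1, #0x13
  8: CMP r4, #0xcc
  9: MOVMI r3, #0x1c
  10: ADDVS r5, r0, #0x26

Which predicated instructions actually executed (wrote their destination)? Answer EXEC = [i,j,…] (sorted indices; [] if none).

[0] flags=1000 → (cmp)
[1] flags=1000 LE?T → r0=0xed
[2] flags=1000 GT?F → skip
[3] flags=1000 GE?F → skip
[4] flags=0011 → (cmp)
[5] flags=0011 EQ?F → skip
[6] flags=0011 CS?T → r1=0x8c
[7] flags=0011 LT?T → r1=0x9f
[8] flags=1000 → (cmp)
[9] flags=1000 MI?T → r3=0x1c
[10] flags=1000 VS?F → skip

EXEC = [1,6,7,9]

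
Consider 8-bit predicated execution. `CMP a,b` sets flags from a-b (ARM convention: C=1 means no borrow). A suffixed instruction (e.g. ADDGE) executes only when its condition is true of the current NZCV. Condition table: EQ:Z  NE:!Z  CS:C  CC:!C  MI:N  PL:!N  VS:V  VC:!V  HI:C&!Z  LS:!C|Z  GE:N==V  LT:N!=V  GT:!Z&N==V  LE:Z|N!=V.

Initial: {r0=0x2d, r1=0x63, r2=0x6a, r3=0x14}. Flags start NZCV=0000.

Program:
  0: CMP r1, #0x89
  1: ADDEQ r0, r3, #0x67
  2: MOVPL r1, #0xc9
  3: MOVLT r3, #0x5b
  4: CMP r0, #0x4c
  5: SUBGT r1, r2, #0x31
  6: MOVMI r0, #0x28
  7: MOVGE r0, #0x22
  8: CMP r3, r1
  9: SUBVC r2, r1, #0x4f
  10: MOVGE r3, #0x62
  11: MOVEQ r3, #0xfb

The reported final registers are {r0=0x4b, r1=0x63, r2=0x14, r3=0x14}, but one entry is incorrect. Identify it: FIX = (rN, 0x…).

FIX = (r0, 0x28)

0: ✓ CMP  NZCV=1001
1: · ADDEQ
2: · MOVPL
3: · MOVLT
4: ✓ CMP  NZCV=1000
5: · SUBGT
6: ✓ MOVMI  r0←0x28
7: · MOVGE
8: ✓ CMP  NZCV=1000
9: ✓ SUBVC  r2←0x14
10: · MOVGE
11: · MOVEQ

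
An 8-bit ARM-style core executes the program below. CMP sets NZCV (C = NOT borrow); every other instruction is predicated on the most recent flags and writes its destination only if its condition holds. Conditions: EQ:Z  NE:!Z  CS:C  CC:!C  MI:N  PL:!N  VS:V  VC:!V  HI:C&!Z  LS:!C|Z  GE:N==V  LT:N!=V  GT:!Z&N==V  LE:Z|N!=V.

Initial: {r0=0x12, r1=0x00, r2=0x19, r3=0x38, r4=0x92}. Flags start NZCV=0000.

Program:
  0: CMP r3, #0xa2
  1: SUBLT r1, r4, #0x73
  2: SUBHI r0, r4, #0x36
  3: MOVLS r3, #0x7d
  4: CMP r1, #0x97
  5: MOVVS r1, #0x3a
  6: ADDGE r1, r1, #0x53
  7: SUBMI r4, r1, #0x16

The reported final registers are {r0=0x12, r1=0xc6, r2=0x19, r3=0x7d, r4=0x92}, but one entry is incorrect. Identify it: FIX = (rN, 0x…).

FIX = (r1, 0x53)

[0] flags=1001 → (cmp)
[1] flags=1001 LT?F → skip
[2] flags=1001 HI?F → skip
[3] flags=1001 LS?T → r3=0x7d
[4] flags=0000 → (cmp)
[5] flags=0000 VS?F → skip
[6] flags=0000 GE?T → r1=0x53
[7] flags=0000 MI?F → skip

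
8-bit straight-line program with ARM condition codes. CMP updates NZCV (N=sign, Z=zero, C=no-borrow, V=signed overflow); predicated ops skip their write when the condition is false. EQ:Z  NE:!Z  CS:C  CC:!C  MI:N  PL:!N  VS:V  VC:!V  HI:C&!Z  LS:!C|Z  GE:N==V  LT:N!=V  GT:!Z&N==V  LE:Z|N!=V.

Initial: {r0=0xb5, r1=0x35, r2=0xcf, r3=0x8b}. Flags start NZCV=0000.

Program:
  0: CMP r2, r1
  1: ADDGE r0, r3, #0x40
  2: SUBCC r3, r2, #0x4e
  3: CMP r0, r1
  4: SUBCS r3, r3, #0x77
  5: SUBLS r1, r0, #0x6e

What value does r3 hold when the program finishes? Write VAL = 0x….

VAL = 0x14

[0] flags=1010 → (cmp)
[1] flags=1010 GE?F → skip
[2] flags=1010 CC?F → skip
[3] flags=1010 → (cmp)
[4] flags=1010 CS?T → r3=0x14
[5] flags=1010 LS?F → skip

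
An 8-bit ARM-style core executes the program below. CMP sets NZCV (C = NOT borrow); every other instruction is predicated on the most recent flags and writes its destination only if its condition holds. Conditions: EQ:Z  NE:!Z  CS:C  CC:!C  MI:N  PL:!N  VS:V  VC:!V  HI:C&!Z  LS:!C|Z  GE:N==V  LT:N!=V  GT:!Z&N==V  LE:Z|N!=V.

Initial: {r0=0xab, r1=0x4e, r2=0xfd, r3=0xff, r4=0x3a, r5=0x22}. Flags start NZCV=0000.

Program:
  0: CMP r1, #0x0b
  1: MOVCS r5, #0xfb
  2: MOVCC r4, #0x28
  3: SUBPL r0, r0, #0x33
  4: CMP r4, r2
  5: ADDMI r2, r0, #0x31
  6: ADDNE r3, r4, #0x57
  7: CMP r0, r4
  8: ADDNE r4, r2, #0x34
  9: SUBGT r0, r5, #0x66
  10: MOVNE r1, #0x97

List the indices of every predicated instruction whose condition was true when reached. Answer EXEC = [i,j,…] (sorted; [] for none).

EXEC = [1,3,6,8,9,10]

0: ✓ CMP  NZCV=0010
1: ✓ MOVCS  r5←0xfb
2: · MOVCC
3: ✓ SUBPL  r0←0x78
4: ✓ CMP  NZCV=0000
5: · ADDMI
6: ✓ ADDNE  r3←0x91
7: ✓ CMP  NZCV=0010
8: ✓ ADDNE  r4←0x31
9: ✓ SUBGT  r0←0x95
10: ✓ MOVNE  r1←0x97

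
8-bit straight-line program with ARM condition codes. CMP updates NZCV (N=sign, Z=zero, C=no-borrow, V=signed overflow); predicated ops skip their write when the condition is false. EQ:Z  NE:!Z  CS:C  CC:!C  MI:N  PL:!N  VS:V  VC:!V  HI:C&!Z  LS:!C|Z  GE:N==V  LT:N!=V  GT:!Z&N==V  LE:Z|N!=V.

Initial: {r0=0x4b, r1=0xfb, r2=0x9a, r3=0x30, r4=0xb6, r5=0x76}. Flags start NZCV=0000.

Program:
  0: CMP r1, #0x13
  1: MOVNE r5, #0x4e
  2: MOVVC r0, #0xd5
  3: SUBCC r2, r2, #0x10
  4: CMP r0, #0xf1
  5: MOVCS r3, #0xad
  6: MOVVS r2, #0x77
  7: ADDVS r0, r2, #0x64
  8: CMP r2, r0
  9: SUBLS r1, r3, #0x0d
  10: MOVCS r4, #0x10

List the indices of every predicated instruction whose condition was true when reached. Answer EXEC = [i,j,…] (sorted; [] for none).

EXEC = [1,2,9]

0: ✓ CMP  NZCV=1010
1: ✓ MOVNE  r5←0x4e
2: ✓ MOVVC  r0←0xd5
3: · SUBCC
4: ✓ CMP  NZCV=1000
5: · MOVCS
6: · MOVVS
7: · ADDVS
8: ✓ CMP  NZCV=1000
9: ✓ SUBLS  r1←0x23
10: · MOVCS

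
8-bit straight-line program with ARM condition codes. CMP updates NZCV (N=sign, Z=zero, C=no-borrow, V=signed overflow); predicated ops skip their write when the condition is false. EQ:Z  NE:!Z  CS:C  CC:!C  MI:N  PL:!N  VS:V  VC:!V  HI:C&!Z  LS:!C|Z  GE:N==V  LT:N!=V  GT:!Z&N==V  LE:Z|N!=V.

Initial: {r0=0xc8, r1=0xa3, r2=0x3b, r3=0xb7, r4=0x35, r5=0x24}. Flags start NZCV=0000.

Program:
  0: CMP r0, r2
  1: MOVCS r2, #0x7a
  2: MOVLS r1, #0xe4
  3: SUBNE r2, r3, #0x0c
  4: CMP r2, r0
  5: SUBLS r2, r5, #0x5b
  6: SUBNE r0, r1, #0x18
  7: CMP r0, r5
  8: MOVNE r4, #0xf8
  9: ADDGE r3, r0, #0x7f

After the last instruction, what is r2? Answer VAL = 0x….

VAL = 0xc9

0: ✓ CMP  NZCV=1010
1: ✓ MOVCS  r2←0x7a
2: · MOVLS
3: ✓ SUBNE  r2←0xab
4: ✓ CMP  NZCV=1000
5: ✓ SUBLS  r2←0xc9
6: ✓ SUBNE  r0←0x8b
7: ✓ CMP  NZCV=0011
8: ✓ MOVNE  r4←0xf8
9: · ADDGE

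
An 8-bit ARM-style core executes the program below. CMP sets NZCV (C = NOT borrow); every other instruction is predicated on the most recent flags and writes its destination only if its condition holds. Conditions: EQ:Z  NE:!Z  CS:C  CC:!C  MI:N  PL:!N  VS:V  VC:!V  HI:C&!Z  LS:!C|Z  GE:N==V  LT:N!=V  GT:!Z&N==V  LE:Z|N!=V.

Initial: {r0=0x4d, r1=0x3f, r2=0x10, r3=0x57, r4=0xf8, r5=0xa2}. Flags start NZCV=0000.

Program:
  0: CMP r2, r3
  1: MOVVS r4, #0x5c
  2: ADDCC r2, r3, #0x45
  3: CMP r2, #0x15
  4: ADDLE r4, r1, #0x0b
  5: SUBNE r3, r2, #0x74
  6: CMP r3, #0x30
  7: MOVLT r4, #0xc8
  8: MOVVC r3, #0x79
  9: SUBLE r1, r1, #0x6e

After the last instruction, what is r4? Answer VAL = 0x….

VAL = 0xc8

[0] flags=1000 → (cmp)
[1] flags=1000 VS?F → skip
[2] flags=1000 CC?T → r2=0x9c
[3] flags=1010 → (cmp)
[4] flags=1010 LE?T → r4=0x4a
[5] flags=1010 NE?T → r3=0x28
[6] flags=1000 → (cmp)
[7] flags=1000 LT?T → r4=0xc8
[8] flags=1000 VC?T → r3=0x79
[9] flags=1000 LE?T → r1=0xd1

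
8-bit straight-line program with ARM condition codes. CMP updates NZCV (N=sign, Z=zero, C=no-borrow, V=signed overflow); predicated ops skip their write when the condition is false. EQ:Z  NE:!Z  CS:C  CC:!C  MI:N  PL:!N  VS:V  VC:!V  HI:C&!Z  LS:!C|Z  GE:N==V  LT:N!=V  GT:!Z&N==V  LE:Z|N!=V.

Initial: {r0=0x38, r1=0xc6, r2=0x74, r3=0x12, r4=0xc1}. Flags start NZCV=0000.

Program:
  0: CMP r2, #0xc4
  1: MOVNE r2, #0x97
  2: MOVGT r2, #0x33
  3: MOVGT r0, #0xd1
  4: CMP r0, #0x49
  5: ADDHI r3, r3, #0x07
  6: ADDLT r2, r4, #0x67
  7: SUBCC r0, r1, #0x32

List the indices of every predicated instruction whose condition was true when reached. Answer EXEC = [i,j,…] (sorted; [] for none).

[0] flags=1001 → (cmp)
[1] flags=1001 NE?T → r2=0x97
[2] flags=1001 GT?T → r2=0x33
[3] flags=1001 GT?T → r0=0xd1
[4] flags=1010 → (cmp)
[5] flags=1010 HI?T → r3=0x19
[6] flags=1010 LT?T → r2=0x28
[7] flags=1010 CC?F → skip

EXEC = [1,2,3,5,6]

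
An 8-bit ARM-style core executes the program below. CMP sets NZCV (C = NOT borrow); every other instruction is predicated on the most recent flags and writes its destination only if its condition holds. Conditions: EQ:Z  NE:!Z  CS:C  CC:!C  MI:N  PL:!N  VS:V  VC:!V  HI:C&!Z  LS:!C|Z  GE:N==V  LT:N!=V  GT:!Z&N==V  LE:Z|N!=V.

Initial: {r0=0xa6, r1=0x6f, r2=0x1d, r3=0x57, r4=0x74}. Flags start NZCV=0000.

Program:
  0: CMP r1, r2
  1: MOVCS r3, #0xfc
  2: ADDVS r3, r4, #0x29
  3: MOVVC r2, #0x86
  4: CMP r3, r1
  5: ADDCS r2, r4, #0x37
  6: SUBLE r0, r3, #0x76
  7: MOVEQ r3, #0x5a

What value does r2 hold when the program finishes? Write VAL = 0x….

0: ✓ CMP  NZCV=0010
1: ✓ MOVCS  r3←0xfc
2: · ADDVS
3: ✓ MOVVC  r2←0x86
4: ✓ CMP  NZCV=1010
5: ✓ ADDCS  r2←0xab
6: ✓ SUBLE  r0←0x86
7: · MOVEQ

VAL = 0xab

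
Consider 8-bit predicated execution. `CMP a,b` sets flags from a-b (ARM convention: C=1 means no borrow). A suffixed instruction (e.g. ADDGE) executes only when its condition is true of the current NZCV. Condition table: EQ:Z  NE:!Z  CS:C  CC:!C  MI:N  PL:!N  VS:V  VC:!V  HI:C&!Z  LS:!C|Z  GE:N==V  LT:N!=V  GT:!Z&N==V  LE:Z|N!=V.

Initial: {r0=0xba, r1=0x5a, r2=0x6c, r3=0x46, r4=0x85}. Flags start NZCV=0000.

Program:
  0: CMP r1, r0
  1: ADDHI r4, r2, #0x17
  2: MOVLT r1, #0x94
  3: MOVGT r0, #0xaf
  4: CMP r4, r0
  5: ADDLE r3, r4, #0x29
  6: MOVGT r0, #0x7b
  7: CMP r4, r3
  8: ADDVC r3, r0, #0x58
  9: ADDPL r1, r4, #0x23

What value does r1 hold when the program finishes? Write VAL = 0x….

VAL = 0x5a

0: ✓ CMP  NZCV=1001
1: · ADDHI
2: · MOVLT
3: ✓ MOVGT  r0←0xaf
4: ✓ CMP  NZCV=1000
5: ✓ ADDLE  r3←0xae
6: · MOVGT
7: ✓ CMP  NZCV=1000
8: ✓ ADDVC  r3←0x07
9: · ADDPL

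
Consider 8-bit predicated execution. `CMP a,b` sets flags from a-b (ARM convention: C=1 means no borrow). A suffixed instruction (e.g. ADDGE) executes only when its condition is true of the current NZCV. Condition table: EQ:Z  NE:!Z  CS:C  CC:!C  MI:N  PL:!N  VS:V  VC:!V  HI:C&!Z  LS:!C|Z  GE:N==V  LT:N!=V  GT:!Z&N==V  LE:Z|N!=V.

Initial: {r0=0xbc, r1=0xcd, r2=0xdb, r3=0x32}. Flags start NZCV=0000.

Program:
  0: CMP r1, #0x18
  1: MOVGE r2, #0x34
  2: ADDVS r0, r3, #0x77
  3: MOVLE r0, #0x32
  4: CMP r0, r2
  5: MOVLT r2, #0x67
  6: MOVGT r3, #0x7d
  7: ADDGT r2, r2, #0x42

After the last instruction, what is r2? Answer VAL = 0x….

VAL = 0x1d

[0] flags=1010 → (cmp)
[1] flags=1010 GE?F → skip
[2] flags=1010 VS?F → skip
[3] flags=1010 LE?T → r0=0x32
[4] flags=0000 → (cmp)
[5] flags=0000 LT?F → skip
[6] flags=0000 GT?T → r3=0x7d
[7] flags=0000 GT?T → r2=0x1d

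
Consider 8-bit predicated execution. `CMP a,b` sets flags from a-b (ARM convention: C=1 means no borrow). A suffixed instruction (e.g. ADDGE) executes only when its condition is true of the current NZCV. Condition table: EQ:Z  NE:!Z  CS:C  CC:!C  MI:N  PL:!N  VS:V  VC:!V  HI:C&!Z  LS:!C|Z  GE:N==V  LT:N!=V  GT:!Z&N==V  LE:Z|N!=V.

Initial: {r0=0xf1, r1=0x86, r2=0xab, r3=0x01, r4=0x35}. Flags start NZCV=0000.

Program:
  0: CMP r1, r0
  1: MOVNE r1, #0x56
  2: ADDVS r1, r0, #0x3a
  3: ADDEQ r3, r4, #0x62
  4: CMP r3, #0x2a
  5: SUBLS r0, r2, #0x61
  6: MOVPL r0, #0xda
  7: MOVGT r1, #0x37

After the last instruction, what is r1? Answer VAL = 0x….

VAL = 0x56

0: ✓ CMP  NZCV=1000
1: ✓ MOVNE  r1←0x56
2: · ADDVS
3: · ADDEQ
4: ✓ CMP  NZCV=1000
5: ✓ SUBLS  r0←0x4a
6: · MOVPL
7: · MOVGT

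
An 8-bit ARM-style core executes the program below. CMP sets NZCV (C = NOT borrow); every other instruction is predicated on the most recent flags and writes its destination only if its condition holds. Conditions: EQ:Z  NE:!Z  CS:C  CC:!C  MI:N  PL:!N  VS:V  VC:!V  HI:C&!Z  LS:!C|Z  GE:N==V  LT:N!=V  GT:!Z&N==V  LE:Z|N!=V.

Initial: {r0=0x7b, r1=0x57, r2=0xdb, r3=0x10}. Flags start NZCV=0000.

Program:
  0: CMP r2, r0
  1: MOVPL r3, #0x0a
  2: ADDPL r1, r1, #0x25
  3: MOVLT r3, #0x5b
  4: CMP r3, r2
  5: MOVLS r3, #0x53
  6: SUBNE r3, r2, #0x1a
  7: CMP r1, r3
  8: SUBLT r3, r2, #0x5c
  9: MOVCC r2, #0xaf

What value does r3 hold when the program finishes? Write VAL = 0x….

VAL = 0xc1

0: ✓ CMP  NZCV=0011
1: ✓ MOVPL  r3←0x0a
2: ✓ ADDPL  r1←0x7c
3: ✓ MOVLT  r3←0x5b
4: ✓ CMP  NZCV=1001
5: ✓ MOVLS  r3←0x53
6: ✓ SUBNE  r3←0xc1
7: ✓ CMP  NZCV=1001
8: · SUBLT
9: ✓ MOVCC  r2←0xaf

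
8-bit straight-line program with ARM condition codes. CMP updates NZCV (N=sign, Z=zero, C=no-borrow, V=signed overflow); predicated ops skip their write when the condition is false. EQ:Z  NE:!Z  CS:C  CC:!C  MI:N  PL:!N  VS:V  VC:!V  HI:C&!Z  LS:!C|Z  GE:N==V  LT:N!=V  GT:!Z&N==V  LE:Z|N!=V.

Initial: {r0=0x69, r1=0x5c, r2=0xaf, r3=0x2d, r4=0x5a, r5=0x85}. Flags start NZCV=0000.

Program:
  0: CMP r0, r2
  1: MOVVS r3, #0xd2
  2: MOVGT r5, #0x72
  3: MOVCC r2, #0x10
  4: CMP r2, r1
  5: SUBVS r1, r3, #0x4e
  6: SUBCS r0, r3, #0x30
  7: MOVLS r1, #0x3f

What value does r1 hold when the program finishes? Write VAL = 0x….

0: ✓ CMP  NZCV=1001
1: ✓ MOVVS  r3←0xd2
2: ✓ MOVGT  r5←0x72
3: ✓ MOVCC  r2←0x10
4: ✓ CMP  NZCV=1000
5: · SUBVS
6: · SUBCS
7: ✓ MOVLS  r1←0x3f

VAL = 0x3f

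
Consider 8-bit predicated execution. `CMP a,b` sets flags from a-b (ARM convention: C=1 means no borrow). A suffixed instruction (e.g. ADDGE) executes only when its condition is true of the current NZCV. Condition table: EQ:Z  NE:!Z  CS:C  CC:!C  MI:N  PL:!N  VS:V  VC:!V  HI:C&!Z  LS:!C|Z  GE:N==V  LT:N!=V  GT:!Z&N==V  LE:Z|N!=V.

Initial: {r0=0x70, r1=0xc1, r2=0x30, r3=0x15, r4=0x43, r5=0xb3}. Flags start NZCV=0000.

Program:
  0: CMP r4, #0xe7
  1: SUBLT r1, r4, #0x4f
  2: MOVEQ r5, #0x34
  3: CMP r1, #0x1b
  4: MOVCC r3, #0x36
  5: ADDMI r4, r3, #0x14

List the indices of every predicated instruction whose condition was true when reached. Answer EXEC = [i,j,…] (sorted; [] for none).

[0] flags=0000 → (cmp)
[1] flags=0000 LT?F → skip
[2] flags=0000 EQ?F → skip
[3] flags=1010 → (cmp)
[4] flags=1010 CC?F → skip
[5] flags=1010 MI?T → r4=0x29

EXEC = [5]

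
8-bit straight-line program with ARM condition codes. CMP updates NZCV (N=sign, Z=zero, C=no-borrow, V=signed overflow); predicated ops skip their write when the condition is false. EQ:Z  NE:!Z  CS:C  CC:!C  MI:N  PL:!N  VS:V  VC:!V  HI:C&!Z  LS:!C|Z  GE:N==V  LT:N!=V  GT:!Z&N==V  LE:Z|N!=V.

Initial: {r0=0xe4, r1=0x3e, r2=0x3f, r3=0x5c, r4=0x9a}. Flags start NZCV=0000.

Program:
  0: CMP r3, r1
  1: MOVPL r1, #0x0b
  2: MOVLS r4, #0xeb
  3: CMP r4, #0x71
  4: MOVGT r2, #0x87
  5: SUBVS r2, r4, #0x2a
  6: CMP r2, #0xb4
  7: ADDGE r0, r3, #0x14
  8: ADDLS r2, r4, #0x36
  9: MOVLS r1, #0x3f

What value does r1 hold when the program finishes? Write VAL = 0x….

0: ✓ CMP  NZCV=0010
1: ✓ MOVPL  r1←0x0b
2: · MOVLS
3: ✓ CMP  NZCV=0011
4: · MOVGT
5: ✓ SUBVS  r2←0x70
6: ✓ CMP  NZCV=1001
7: ✓ ADDGE  r0←0x70
8: ✓ ADDLS  r2←0xd0
9: ✓ MOVLS  r1←0x3f

VAL = 0x3f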